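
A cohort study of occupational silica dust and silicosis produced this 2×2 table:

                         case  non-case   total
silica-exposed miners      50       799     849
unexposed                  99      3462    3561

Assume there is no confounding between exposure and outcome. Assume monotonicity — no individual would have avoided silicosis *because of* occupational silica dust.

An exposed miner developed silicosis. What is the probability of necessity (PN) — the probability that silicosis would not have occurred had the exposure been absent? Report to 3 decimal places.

p₁ = P(outcome | exposed) = 50/849 = 0.058893
p₀ = P(outcome | unexposed) = 99/3561 = 0.027801
Under exogeneity and monotonicity, PN = (p₁ − p₀)/p₁.
PN = (0.058893 − 0.027801) / 0.058893 ≈ 0.5279

PN ≈ 0.528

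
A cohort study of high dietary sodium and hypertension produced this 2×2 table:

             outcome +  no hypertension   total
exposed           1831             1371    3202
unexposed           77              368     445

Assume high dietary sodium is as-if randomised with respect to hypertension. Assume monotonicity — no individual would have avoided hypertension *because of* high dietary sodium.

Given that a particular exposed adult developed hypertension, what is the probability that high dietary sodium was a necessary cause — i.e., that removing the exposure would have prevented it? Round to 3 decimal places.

p₁ = P(outcome | exposed) = 1831/3202 = 0.57183
p₀ = P(outcome | unexposed) = 77/445 = 0.17303
Under exogeneity and monotonicity, PN = (p₁ − p₀)/p₁.
PN = (0.57183 − 0.17303) / 0.57183 ≈ 0.6974

PN ≈ 0.697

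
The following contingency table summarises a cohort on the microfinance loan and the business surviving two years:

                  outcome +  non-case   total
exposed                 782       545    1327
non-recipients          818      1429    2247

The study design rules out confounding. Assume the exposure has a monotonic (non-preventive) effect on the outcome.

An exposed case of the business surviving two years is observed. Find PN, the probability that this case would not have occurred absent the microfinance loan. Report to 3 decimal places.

p₁ = P(outcome | exposed) = 782/1327 = 0.5893
p₀ = P(outcome | unexposed) = 818/2247 = 0.36404
Under exogeneity and monotonicity, PN = (p₁ − p₀)/p₁.
PN = (0.5893 − 0.36404) / 0.5893 ≈ 0.3822

PN ≈ 0.382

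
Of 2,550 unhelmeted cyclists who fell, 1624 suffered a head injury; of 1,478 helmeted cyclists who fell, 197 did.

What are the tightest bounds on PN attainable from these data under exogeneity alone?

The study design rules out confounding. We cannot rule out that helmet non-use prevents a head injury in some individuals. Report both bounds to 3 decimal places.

0.791 ≤ PN ≤ 1.000

p₁ = P(outcome | exposed) = 1624/2550 = 0.63686
p₀ = P(outcome | unexposed) = 197/1478 = 0.13329
Under exogeneity alone the bounds on PN are max{0,(p₁−p₀)/p₁} ≤ PN ≤ min{1,(1−p₀)/p₁}.
  lower = (p₁ − p₀)/p₁ = 0.50357 / 0.63686 ≈ 0.7907
  upper = min{1, (1 − p₀)/p₁} = 0.86671 / 0.63686 ≈ 1.3609 → capped at 1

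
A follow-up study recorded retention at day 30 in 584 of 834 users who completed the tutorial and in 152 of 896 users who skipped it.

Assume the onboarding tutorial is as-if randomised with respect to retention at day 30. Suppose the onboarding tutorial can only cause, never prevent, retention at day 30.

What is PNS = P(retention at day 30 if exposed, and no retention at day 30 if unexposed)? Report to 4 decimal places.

PNS ≈ 0.5306

p₁ = P(outcome | exposed) = 584/834 = 0.70024
p₀ = P(outcome | unexposed) = 152/896 = 0.16964
Under exogeneity and monotonicity, PNS = p₁ − p₀.
PNS = 0.70024 − 0.16964 = 0.5306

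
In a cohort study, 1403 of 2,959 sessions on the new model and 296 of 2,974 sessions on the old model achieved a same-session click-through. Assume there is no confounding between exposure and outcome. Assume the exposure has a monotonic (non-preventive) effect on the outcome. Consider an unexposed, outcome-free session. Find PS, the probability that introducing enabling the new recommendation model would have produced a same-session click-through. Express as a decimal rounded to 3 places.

PS ≈ 0.416

p₁ = P(outcome | exposed) = 1403/2959 = 0.47415
p₀ = P(outcome | unexposed) = 296/2974 = 0.099529
Under exogeneity and monotonicity, PS = (p₁ − p₀) / (1 − p₀).
PS = (0.47415 − 0.099529) / (1 − 0.099529) = 0.37462 / 0.90047 ≈ 0.4160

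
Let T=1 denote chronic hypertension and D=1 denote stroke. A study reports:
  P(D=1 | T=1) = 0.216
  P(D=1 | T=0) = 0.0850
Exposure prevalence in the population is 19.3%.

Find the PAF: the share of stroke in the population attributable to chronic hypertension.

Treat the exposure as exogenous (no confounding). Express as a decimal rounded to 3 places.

PAF ≈ 0.229

Let p₁ = 0.216, p₀ = 0.085.
Overall risk P(Y=1) = π·p₁ + (1−π)·p₀ = 0.193×0.216 + 0.807×0.085 = 0.11028.
Under exogeneity, PAF = [P(Y=1) − p₀] / P(Y=1).
PAF = (0.11028 − 0.085) / 0.11028 ≈ 0.2293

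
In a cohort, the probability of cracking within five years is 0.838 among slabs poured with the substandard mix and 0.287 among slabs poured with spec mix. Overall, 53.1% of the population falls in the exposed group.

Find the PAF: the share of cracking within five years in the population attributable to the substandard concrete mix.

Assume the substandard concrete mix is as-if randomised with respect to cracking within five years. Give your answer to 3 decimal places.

Let p₁ = 0.838, p₀ = 0.287.
Overall risk P(Y=1) = π·p₁ + (1−π)·p₀ = 0.531×0.838 + 0.469×0.287 = 0.57958.
Under exogeneity, PAF = [P(Y=1) − p₀] / P(Y=1).
PAF = (0.57958 − 0.287) / 0.57958 ≈ 0.5048

PAF ≈ 0.505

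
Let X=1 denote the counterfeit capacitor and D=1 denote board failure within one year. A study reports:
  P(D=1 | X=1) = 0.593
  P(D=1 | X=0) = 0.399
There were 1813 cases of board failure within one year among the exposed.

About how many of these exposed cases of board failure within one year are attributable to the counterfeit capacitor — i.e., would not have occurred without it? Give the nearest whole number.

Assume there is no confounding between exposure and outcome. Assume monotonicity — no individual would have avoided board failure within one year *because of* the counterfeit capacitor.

about 593 cases

Let p₁ = 0.593, p₀ = 0.399.
PN = (p₁ − p₀)/p₁ = (0.593 − 0.399) / 0.593 ≈ 0.32715.
Attributable cases ≈ PN × (exposed cases) = 0.32715 × 1813 ≈ 593.12.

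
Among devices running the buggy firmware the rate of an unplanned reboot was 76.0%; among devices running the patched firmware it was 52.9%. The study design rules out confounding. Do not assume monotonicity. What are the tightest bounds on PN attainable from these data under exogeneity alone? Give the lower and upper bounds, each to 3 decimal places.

0.304 ≤ PN ≤ 0.620

p₁ = 0.76, p₀ = 0.529.
Under exogeneity alone the bounds on PN are max{0,(p₁−p₀)/p₁} ≤ PN ≤ min{1,(1−p₀)/p₁}.
  lower = (p₁ − p₀)/p₁ = 0.231 / 0.76 ≈ 0.3039
  upper = min{1, (1 − p₀)/p₁} = 0.471 / 0.76 ≈ 0.6197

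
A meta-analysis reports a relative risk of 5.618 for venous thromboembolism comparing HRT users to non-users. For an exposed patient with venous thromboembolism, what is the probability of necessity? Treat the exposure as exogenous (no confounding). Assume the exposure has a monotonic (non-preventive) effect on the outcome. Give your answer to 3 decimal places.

Under exogeneity and monotonicity, PN = (RR − 1) / RR = 1 − 1/RR.
PN = (5.618 − 1) / 5.618 = 4.618 / 5.618 ≈ 0.8220

PN ≈ 0.822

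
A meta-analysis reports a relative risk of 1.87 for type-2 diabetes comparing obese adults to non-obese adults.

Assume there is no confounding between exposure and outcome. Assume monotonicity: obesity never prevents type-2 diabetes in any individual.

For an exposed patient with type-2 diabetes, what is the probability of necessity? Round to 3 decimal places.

Under exogeneity and monotonicity, PN = (RR − 1) / RR = 1 − 1/RR.
PN = (1.87 − 1) / 1.87 = 0.87 / 1.87 ≈ 0.4652

PN ≈ 0.465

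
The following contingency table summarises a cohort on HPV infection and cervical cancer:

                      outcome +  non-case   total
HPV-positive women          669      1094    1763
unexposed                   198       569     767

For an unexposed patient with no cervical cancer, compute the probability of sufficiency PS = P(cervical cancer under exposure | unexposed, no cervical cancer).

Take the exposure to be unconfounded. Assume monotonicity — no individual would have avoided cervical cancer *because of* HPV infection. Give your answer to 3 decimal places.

PS ≈ 0.164

p₁ = P(outcome | exposed) = 669/1763 = 0.37947
p₀ = P(outcome | unexposed) = 198/767 = 0.25815
Under exogeneity and monotonicity, PS = (p₁ − p₀) / (1 − p₀).
PS = (0.37947 − 0.25815) / (1 − 0.25815) = 0.12132 / 0.74185 ≈ 0.1635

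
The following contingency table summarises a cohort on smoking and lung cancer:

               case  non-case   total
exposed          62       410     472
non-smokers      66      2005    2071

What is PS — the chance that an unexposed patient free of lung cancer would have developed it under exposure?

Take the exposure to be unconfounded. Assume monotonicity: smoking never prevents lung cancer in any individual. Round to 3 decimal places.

PS ≈ 0.103

p₁ = P(outcome | exposed) = 62/472 = 0.13136
p₀ = P(outcome | unexposed) = 66/2071 = 0.031869
Under exogeneity and monotonicity, PS = (p₁ − p₀)/(1 − p₀).
PS = (0.13136 − 0.031869) / 0.96813 ≈ 0.1028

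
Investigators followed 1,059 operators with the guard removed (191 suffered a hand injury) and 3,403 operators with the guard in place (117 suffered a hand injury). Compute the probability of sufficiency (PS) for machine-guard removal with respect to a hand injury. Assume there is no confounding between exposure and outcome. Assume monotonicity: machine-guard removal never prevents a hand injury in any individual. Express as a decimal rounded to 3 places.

p₁ = P(outcome | exposed) = 191/1059 = 0.18036
p₀ = P(outcome | unexposed) = 117/3403 = 0.034381
Under exogeneity and monotonicity, PS = (p₁ − p₀) / (1 − p₀).
PS = (0.18036 − 0.034381) / (1 − 0.034381) = 0.14598 / 0.96562 ≈ 0.1512

PS ≈ 0.151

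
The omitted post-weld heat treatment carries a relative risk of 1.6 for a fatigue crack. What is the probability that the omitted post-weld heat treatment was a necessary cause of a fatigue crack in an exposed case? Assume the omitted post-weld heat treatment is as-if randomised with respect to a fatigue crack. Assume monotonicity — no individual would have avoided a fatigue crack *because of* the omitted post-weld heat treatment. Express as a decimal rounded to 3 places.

Under exogeneity and monotonicity, PN = (RR − 1) / RR = 1 − 1/RR.
PN = (1.6 − 1) / 1.6 = 0.6 / 1.6 ≈ 0.3750

PN ≈ 0.375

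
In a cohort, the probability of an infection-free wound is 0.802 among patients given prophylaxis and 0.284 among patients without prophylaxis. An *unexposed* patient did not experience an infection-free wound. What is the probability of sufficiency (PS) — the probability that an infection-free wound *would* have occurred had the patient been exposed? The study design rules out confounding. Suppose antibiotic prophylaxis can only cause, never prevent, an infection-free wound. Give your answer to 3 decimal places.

PS ≈ 0.723

Let p₁ = 0.802, p₀ = 0.284.
Under exogeneity and monotonicity, PS = (p₁ − p₀) / (1 − p₀).
PS = (0.802 − 0.284) / (1 − 0.284) = 0.518 / 0.716 ≈ 0.7235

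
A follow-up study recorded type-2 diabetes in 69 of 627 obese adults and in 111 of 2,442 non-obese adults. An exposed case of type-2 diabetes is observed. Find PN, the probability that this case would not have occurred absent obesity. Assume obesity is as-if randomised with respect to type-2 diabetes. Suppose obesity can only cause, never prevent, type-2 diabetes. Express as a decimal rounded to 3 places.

PN ≈ 0.587

p₁ = P(outcome | exposed) = 69/627 = 0.11005
p₀ = P(outcome | unexposed) = 111/2442 = 0.045455
Under exogeneity and monotonicity, PN = (p₁ − p₀) / p₁.
PN = (0.11005 − 0.045455) / 0.11005 = 0.064593 / 0.11005 ≈ 0.5870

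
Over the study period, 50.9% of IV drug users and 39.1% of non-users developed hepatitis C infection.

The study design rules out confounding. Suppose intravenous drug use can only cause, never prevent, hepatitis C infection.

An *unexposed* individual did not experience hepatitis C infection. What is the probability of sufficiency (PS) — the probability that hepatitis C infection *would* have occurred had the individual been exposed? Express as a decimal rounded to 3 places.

PS ≈ 0.194

p₁ = 0.509, p₀ = 0.391.
Under exogeneity and monotonicity, PS = (p₁ − p₀) / (1 − p₀).
PS = (0.509 − 0.391) / (1 − 0.391) = 0.118 / 0.609 ≈ 0.1938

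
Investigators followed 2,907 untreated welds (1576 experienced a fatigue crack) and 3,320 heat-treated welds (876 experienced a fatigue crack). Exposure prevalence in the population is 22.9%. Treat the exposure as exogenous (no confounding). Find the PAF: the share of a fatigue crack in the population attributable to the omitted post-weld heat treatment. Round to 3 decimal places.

p₁ = P(outcome | exposed) = 1576/2907 = 0.54214
p₀ = P(outcome | unexposed) = 876/3320 = 0.26386
Overall risk P(Y=1) = π·p₁ + (1−π)·p₀ = 0.229×0.54214 + 0.771×0.26386 = 0.32758.
Under exogeneity, PAF = [P(Y=1) − p₀] / P(Y=1).
PAF = (0.32758 − 0.26386) / 0.32758 ≈ 0.1945

PAF ≈ 0.195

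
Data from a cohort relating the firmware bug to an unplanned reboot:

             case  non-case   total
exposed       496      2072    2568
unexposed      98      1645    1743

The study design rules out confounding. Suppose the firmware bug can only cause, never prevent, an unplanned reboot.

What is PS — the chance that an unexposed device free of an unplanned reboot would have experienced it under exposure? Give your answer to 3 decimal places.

p₁ = P(outcome | exposed) = 496/2568 = 0.19315
p₀ = P(outcome | unexposed) = 98/1743 = 0.056225
Under exogeneity and monotonicity, PS = (p₁ − p₀)/(1 − p₀).
PS = (0.19315 − 0.056225) / 0.94378 ≈ 0.1451

PS ≈ 0.145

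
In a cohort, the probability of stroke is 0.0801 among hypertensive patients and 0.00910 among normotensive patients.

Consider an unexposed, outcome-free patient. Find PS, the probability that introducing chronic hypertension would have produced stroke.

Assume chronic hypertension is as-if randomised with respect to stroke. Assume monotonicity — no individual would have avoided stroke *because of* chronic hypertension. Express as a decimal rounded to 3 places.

PS ≈ 0.072

Let p₁ = 0.0801, p₀ = 0.0091.
Under exogeneity and monotonicity, PS = (p₁ − p₀) / (1 − p₀).
PS = (0.0801 − 0.0091) / (1 − 0.0091) = 0.071 / 0.9909 ≈ 0.0717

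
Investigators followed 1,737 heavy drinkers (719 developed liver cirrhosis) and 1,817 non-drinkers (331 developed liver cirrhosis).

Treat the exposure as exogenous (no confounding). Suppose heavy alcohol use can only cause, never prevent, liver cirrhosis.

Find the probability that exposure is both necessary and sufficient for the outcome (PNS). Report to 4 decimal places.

p₁ = P(outcome | exposed) = 719/1737 = 0.41393
p₀ = P(outcome | unexposed) = 331/1817 = 0.18217
Under exogeneity and monotonicity, PNS = p₁ − p₀.
PNS = 0.41393 − 0.18217 = 0.23176

PNS ≈ 0.2318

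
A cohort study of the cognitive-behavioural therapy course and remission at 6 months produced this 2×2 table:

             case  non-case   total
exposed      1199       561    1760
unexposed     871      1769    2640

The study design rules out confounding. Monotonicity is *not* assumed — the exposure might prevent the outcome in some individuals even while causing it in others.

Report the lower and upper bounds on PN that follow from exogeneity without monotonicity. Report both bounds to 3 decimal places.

0.516 ≤ PN ≤ 0.984

p₁ = P(outcome | exposed) = 1199/1760 = 0.68125
p₀ = P(outcome | unexposed) = 871/2640 = 0.32992
Under exogeneity alone the bounds on PN are max{0,(p₁−p₀)/p₁} ≤ PN ≤ min{1,(1−p₀)/p₁}.
  lower = (p₁ − p₀)/p₁ = 0.35133 / 0.68125 ≈ 0.5157
  upper = min{1, (1 − p₀)/p₁} = 0.67008 / 0.68125 ≈ 0.9836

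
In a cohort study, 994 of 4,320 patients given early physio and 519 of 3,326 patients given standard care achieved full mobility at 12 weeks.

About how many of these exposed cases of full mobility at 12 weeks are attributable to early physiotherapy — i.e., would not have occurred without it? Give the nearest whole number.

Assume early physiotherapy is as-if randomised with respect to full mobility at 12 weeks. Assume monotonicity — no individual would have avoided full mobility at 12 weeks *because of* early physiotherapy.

p₁ = P(outcome | exposed) = 994/4320 = 0.23009
p₀ = P(outcome | unexposed) = 519/3326 = 0.15604
PN = (p₁ − p₀)/p₁ = (0.23009 − 0.15604) / 0.23009 ≈ 0.32182.
Attributable cases ≈ PN × (exposed cases) = 0.32182 × 994 ≈ 319.89.

about 320 cases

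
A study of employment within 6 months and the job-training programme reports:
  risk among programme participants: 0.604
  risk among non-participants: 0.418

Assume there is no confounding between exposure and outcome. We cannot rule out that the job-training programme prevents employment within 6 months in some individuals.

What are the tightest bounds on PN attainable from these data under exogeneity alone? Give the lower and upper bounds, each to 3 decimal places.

Let p₁ = 0.604, p₀ = 0.418.
Under exogeneity alone the bounds on PN are max{0,(p₁−p₀)/p₁} ≤ PN ≤ min{1,(1−p₀)/p₁}.
  lower = (p₁ − p₀)/p₁ = 0.186 / 0.604 ≈ 0.3079
  upper = min{1, (1 − p₀)/p₁} = 0.582 / 0.604 ≈ 0.9636

0.308 ≤ PN ≤ 0.964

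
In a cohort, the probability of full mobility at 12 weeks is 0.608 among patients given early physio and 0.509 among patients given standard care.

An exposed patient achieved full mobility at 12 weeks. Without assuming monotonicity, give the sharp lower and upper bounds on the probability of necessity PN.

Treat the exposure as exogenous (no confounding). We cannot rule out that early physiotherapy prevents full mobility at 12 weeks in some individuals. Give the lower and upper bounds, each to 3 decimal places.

Let p₁ = 0.608, p₀ = 0.509.
Under exogeneity alone the bounds on PN are max{0,(p₁−p₀)/p₁} ≤ PN ≤ min{1,(1−p₀)/p₁}.
  lower = (p₁ − p₀)/p₁ = 0.099 / 0.608 ≈ 0.1628
  upper = min{1, (1 − p₀)/p₁} = 0.491 / 0.608 ≈ 0.8076

0.163 ≤ PN ≤ 0.808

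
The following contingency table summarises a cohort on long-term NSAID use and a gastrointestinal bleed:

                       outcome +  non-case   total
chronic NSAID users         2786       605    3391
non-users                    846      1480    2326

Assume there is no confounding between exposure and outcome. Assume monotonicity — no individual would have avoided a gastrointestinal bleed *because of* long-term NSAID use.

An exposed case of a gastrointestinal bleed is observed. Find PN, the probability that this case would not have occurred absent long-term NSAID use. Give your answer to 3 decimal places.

p₁ = P(outcome | exposed) = 2786/3391 = 0.82159
p₀ = P(outcome | unexposed) = 846/2326 = 0.36371
Under exogeneity and monotonicity, PN = (p₁ − p₀) / p₁.
PN = (0.82159 − 0.36371) / 0.82159 = 0.45787 / 0.82159 ≈ 0.5573

PN ≈ 0.557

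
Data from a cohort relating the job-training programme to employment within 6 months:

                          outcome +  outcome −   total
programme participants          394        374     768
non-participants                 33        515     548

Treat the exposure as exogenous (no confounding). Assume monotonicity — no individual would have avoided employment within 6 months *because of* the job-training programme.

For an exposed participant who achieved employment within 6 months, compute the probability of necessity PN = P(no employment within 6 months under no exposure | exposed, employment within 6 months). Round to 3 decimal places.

p₁ = P(outcome | exposed) = 394/768 = 0.51302
p₀ = P(outcome | unexposed) = 33/548 = 0.060219
Under exogeneity and monotonicity, PN = (p₁ − p₀)/p₁.
PN = (0.51302 − 0.060219) / 0.51302 ≈ 0.8826

PN ≈ 0.883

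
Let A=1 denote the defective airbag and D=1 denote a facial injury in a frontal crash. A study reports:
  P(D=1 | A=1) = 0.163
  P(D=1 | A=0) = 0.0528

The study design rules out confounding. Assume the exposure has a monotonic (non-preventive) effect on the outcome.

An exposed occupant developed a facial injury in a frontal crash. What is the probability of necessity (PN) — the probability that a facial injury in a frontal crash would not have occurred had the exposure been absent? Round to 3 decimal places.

Let p₁ = 0.163, p₀ = 0.0528.
Under exogeneity and monotonicity, PN = (p₁ − p₀) / p₁.
PN = (0.163 − 0.0528) / 0.163 = 0.1102 / 0.163 ≈ 0.6761

PN ≈ 0.676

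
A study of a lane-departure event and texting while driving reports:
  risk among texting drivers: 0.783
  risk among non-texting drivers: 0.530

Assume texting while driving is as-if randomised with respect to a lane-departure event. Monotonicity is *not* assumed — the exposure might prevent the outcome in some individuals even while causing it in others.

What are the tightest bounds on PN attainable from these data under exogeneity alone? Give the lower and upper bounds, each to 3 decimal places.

Let p₁ = 0.783, p₀ = 0.53.
Under exogeneity alone the bounds on PN are max{0,(p₁−p₀)/p₁} ≤ PN ≤ min{1,(1−p₀)/p₁}.
  lower = (p₁ − p₀)/p₁ = 0.253 / 0.783 ≈ 0.3231
  upper = min{1, (1 − p₀)/p₁} = 0.47 / 0.783 ≈ 0.6003

0.323 ≤ PN ≤ 0.600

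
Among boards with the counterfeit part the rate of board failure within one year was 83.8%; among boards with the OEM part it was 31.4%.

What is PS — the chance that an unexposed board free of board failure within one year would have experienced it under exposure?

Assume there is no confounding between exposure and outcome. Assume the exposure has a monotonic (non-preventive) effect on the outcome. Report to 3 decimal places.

p₁ = 0.838, p₀ = 0.314.
Under exogeneity and monotonicity, PS = (p₁ − p₀) / (1 − p₀).
PS = (0.838 − 0.314) / (1 − 0.314) = 0.524 / 0.686 ≈ 0.7638

PS ≈ 0.764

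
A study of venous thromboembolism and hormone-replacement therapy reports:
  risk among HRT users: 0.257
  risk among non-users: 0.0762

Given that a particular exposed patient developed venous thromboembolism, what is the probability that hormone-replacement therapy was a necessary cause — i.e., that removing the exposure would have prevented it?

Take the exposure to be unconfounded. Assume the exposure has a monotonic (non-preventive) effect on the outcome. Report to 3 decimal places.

PN ≈ 0.704

Let p₁ = 0.257, p₀ = 0.0762.
Under exogeneity and monotonicity, PN = (p₁ − p₀) / p₁.
PN = (0.257 − 0.0762) / 0.257 = 0.1808 / 0.257 ≈ 0.7035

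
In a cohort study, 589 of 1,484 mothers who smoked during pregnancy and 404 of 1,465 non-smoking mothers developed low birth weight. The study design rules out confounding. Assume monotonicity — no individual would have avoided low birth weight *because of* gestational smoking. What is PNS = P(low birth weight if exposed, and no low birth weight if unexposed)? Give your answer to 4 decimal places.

PNS ≈ 0.1211

p₁ = P(outcome | exposed) = 589/1484 = 0.3969
p₀ = P(outcome | unexposed) = 404/1465 = 0.27577
Under exogeneity and monotonicity, PNS = p₁ − p₀.
PNS = 0.3969 − 0.27577 = 0.12113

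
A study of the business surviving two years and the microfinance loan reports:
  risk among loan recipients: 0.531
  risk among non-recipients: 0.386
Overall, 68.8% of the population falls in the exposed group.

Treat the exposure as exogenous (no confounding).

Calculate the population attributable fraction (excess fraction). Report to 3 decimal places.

PAF ≈ 0.205

Let p₁ = 0.531, p₀ = 0.386.
Overall risk P(Y=1) = π·p₁ + (1−π)·p₀ = 0.688×0.531 + 0.312×0.386 = 0.48576.
Under exogeneity, PAF = [P(Y=1) − p₀] / P(Y=1).
PAF = (0.48576 − 0.386) / 0.48576 ≈ 0.2054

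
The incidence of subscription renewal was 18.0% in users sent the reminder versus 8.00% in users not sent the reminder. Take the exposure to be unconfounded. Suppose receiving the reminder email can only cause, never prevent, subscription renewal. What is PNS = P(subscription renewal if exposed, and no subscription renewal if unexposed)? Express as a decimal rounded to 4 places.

p₁ = 0.18, p₀ = 0.08.
Under exogeneity and monotonicity, PNS = p₁ − p₀.
PNS = 0.18 − 0.08 = 0.1

PNS ≈ 0.1000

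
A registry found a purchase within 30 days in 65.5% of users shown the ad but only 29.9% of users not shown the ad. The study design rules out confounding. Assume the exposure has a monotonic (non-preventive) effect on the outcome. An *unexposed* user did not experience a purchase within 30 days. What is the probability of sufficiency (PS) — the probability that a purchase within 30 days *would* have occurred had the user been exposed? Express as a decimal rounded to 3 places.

p₁ = 0.655, p₀ = 0.299.
Under exogeneity and monotonicity, PS = (p₁ − p₀) / (1 − p₀).
PS = (0.655 − 0.299) / (1 − 0.299) = 0.356 / 0.701 ≈ 0.5078

PS ≈ 0.508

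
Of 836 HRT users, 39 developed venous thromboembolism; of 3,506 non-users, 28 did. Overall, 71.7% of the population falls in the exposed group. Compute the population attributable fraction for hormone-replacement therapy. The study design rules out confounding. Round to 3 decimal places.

PAF ≈ 0.776

p₁ = P(outcome | exposed) = 39/836 = 0.046651
p₀ = P(outcome | unexposed) = 28/3506 = 0.0079863
Overall risk P(Y=1) = π·p₁ + (1−π)·p₀ = 0.717×0.046651 + 0.283×0.0079863 = 0.035709.
Under exogeneity, PAF = [P(Y=1) − p₀] / P(Y=1).
PAF = (0.035709 − 0.0079863) / 0.035709 ≈ 0.7763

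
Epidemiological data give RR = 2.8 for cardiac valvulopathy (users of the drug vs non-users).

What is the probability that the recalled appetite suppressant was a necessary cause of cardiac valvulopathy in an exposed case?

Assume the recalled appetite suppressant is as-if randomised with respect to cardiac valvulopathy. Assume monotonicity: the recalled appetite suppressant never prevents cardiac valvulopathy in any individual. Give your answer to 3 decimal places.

PN ≈ 0.643

Under exogeneity and monotonicity, PN = (RR − 1) / RR = 1 − 1/RR.
PN = (2.8 − 1) / 2.8 = 1.8 / 2.8 ≈ 0.6429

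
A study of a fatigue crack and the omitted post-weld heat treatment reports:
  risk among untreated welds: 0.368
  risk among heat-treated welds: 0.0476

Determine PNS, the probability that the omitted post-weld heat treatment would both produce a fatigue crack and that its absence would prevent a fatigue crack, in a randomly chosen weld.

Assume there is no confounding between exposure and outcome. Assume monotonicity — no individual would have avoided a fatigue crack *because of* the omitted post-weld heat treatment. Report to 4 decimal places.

Let p₁ = 0.368, p₀ = 0.0476.
Under exogeneity and monotonicity, PNS = p₁ − p₀.
PNS = 0.368 − 0.0476 = 0.3204

PNS ≈ 0.3204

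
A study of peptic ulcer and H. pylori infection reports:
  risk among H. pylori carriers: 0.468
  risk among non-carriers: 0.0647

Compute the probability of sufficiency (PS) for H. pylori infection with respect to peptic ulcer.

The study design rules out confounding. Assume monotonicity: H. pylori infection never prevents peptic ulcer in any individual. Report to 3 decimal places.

PS ≈ 0.431

Let p₁ = 0.468, p₀ = 0.0647.
Under exogeneity and monotonicity, PS = (p₁ − p₀) / (1 − p₀).
PS = (0.468 − 0.0647) / (1 − 0.0647) = 0.4033 / 0.9353 ≈ 0.4312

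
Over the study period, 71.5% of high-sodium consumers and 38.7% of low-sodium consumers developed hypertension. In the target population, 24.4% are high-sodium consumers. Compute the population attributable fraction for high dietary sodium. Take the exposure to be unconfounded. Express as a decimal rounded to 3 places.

PAF ≈ 0.171

p₁ = 0.715, p₀ = 0.387.
Overall risk P(Y=1) = π·p₁ + (1−π)·p₀ = 0.244×0.715 + 0.756×0.387 = 0.46703.
Under exogeneity, PAF = [P(Y=1) − p₀] / P(Y=1).
PAF = (0.46703 − 0.387) / 0.46703 ≈ 0.1714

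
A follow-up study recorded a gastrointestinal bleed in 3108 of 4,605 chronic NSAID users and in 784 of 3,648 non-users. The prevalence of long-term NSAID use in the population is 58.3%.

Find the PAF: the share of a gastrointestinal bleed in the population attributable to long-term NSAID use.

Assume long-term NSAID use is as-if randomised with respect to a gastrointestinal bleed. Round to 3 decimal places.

p₁ = P(outcome | exposed) = 3108/4605 = 0.67492
p₀ = P(outcome | unexposed) = 784/3648 = 0.21491
Overall risk P(Y=1) = π·p₁ + (1−π)·p₀ = 0.583×0.67492 + 0.417×0.21491 = 0.4831.
Under exogeneity, PAF = [P(Y=1) − p₀] / P(Y=1).
PAF = (0.4831 − 0.21491) / 0.4831 ≈ 0.5551

PAF ≈ 0.555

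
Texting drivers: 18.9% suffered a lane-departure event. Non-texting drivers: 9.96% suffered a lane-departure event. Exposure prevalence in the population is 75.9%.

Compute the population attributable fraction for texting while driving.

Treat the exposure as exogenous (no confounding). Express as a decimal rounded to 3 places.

p₁ = 0.189, p₀ = 0.0996.
Overall risk P(Y=1) = π·p₁ + (1−π)·p₀ = 0.759×0.189 + 0.241×0.0996 = 0.16745.
Under exogeneity, PAF = [P(Y=1) − p₀] / P(Y=1).
PAF = (0.16745 − 0.0996) / 0.16745 ≈ 0.4052

PAF ≈ 0.405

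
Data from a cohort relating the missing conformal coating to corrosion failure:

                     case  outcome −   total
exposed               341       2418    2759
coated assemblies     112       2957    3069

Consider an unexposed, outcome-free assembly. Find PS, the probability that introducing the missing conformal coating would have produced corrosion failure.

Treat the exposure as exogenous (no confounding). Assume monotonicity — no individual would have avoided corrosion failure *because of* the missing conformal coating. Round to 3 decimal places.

p₁ = P(outcome | exposed) = 341/2759 = 0.1236
p₀ = P(outcome | unexposed) = 112/3069 = 0.036494
Under exogeneity and monotonicity, PS = (p₁ − p₀)/(1 − p₀).
PS = (0.1236 − 0.036494) / 0.96351 ≈ 0.0904

PS ≈ 0.090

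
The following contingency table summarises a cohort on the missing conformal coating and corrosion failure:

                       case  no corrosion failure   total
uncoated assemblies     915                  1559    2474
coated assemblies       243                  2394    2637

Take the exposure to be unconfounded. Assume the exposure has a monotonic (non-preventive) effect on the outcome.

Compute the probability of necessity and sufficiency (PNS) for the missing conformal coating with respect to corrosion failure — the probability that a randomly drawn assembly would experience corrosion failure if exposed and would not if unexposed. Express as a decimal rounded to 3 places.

PNS ≈ 0.278

p₁ = P(outcome | exposed) = 915/2474 = 0.36985
p₀ = P(outcome | unexposed) = 243/2637 = 0.09215
Under exogeneity and monotonicity, PNS = p₁ − p₀.
PNS = 0.36985 − 0.09215 = 0.2777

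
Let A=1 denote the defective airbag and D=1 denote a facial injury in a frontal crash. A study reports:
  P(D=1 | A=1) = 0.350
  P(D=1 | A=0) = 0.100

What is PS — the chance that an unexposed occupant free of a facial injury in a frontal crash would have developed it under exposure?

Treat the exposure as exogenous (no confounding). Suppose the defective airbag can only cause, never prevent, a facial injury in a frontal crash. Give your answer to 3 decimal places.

PS ≈ 0.278

Let p₁ = 0.35, p₀ = 0.1.
Under exogeneity and monotonicity, PS = (p₁ − p₀) / (1 − p₀).
PS = (0.35 − 0.1) / (1 − 0.1) = 0.25 / 0.9 ≈ 0.2778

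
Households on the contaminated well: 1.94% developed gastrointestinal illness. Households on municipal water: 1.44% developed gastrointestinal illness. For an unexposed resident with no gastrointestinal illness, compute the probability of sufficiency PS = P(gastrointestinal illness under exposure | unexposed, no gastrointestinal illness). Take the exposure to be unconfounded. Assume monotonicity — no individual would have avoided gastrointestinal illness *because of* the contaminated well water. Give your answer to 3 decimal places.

PS ≈ 0.005

p₁ = 0.0194, p₀ = 0.0144.
Under exogeneity and monotonicity, PS = (p₁ − p₀) / (1 − p₀).
PS = (0.0194 − 0.0144) / (1 − 0.0144) = 0.005 / 0.9856 ≈ 0.0051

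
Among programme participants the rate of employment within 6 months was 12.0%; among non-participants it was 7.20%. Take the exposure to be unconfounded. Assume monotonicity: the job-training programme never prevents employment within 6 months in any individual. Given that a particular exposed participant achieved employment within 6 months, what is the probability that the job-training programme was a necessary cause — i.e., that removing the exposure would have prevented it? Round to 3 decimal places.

p₁ = 0.12, p₀ = 0.072.
Under exogeneity and monotonicity, PN = (p₁ − p₀) / p₁.
PN = (0.12 − 0.072) / 0.12 = 0.048 / 0.12 ≈ 0.4000

PN ≈ 0.400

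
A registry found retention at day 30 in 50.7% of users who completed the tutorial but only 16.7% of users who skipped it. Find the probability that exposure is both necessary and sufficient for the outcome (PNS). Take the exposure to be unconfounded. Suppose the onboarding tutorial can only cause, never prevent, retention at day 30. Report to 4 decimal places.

p₁ = 0.507, p₀ = 0.167.
Under exogeneity and monotonicity, PNS = p₁ − p₀.
PNS = 0.507 − 0.167 = 0.34

PNS ≈ 0.3400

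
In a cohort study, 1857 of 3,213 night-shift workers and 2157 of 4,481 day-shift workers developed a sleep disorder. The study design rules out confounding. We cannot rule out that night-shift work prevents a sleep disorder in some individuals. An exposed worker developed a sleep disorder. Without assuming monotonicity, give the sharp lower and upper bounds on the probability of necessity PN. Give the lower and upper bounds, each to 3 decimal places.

0.167 ≤ PN ≤ 0.897

p₁ = P(outcome | exposed) = 1857/3213 = 0.57796
p₀ = P(outcome | unexposed) = 2157/4481 = 0.48137
Under exogeneity alone the bounds on PN are max{0,(p₁−p₀)/p₁} ≤ PN ≤ min{1,(1−p₀)/p₁}.
  lower = (p₁ − p₀)/p₁ = 0.096599 / 0.57796 ≈ 0.1671
  upper = min{1, (1 − p₀)/p₁} = 0.51863 / 0.57796 ≈ 0.8973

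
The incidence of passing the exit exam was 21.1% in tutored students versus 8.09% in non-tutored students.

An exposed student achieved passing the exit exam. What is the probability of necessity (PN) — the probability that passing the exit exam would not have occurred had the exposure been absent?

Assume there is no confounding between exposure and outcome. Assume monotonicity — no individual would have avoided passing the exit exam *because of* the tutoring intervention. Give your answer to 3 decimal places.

p₁ = 0.211, p₀ = 0.0809.
Under exogeneity and monotonicity, PN = (p₁ − p₀) / p₁.
PN = (0.211 − 0.0809) / 0.211 = 0.1301 / 0.211 ≈ 0.6166

PN ≈ 0.617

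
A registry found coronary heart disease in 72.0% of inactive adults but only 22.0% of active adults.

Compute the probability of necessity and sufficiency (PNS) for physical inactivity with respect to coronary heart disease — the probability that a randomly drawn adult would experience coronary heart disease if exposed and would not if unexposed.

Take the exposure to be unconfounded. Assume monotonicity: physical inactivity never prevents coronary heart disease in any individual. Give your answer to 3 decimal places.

p₁ = 0.72, p₀ = 0.22.
Under exogeneity and monotonicity, PNS = p₁ − p₀.
PNS = 0.72 − 0.22 = 0.5

PNS ≈ 0.500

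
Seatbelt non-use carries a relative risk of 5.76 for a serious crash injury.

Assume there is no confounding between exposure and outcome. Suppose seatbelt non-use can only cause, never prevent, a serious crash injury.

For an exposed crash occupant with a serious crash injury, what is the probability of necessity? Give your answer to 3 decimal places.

PN ≈ 0.826

Under exogeneity and monotonicity, PN = (RR − 1) / RR = 1 − 1/RR.
PN = (5.76 − 1) / 5.76 = 4.76 / 5.76 ≈ 0.8264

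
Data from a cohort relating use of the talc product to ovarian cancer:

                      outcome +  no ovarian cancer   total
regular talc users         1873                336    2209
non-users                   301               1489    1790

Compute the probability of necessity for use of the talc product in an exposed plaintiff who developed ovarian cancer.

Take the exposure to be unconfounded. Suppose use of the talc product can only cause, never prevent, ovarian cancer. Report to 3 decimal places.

p₁ = P(outcome | exposed) = 1873/2209 = 0.84789
p₀ = P(outcome | unexposed) = 301/1790 = 0.16816
Under exogeneity and monotonicity, PN = (p₁ − p₀)/p₁.
PN = (0.84789 − 0.16816) / 0.84789 ≈ 0.8017

PN ≈ 0.802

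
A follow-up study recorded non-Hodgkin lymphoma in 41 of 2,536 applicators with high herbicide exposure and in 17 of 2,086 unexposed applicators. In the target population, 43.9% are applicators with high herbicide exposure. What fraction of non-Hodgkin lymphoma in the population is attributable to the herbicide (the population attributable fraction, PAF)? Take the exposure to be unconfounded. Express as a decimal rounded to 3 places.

PAF ≈ 0.302

p₁ = P(outcome | exposed) = 41/2536 = 0.016167
p₀ = P(outcome | unexposed) = 17/2086 = 0.0081496
Overall risk P(Y=1) = π·p₁ + (1−π)·p₀ = 0.439×0.016167 + 0.561×0.0081496 = 0.011669.
Under exogeneity, PAF = [P(Y=1) − p₀] / P(Y=1).
PAF = (0.011669 − 0.0081496) / 0.011669 ≈ 0.3016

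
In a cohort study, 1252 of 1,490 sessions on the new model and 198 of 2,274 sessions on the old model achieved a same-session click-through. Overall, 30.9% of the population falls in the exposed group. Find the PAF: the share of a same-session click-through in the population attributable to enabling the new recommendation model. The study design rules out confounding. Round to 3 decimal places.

p₁ = P(outcome | exposed) = 1252/1490 = 0.84027
p₀ = P(outcome | unexposed) = 198/2274 = 0.087071
Overall risk P(Y=1) = π·p₁ + (1−π)·p₀ = 0.309×0.84027 + 0.691×0.087071 = 0.31981.
Under exogeneity, PAF = [P(Y=1) − p₀] / P(Y=1).
PAF = (0.31981 − 0.087071) / 0.31981 ≈ 0.7277

PAF ≈ 0.728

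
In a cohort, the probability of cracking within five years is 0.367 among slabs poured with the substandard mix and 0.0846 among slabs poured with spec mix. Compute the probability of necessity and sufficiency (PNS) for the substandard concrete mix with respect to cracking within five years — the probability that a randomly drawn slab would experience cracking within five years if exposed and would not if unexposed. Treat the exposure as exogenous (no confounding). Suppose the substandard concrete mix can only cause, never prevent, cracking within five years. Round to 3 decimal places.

Let p₁ = 0.367, p₀ = 0.0846.
Under exogeneity and monotonicity, PNS = p₁ − p₀.
PNS = 0.367 − 0.0846 = 0.2824

PNS ≈ 0.282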